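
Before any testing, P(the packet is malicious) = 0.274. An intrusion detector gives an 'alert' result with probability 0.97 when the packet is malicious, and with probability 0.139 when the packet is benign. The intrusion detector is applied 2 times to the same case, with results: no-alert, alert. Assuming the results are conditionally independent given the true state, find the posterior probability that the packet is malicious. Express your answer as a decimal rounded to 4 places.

Let H be the event that the packet is malicious; start with P(H) = 0.274. P('alert'|H) = 0.97, P('alert'|¬H) = 0.139.
Update on result 1 ('no-alert'): P(H) ← 0.03·0.2740 / (0.03·0.2740 + 0.861·0.7260) = 0.0082200/0.63331 = 0.0130.
Update on result 2 ('alert'): P(H) ← 0.97·0.0130 / (0.97·0.0130 + 0.139·0.9870) = 0.012590/0.14979 = 0.0841.

Posterior P(H) ≈ 0.0841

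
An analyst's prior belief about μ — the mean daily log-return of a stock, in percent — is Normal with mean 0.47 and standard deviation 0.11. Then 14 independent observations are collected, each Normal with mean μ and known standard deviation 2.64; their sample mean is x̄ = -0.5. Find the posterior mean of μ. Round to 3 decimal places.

Posterior mean ≈ 0.447

With known σ, the Normal prior is conjugate. Weight on the data is w = (n/σ²)/(n/σ² + 1/τ₀²) = 2.00872/(2.00872+82.6446) = 0.023729.
Posterior mean = w·x̄ + (1−w)·μ₀ = 0.023729·-0.5 + 0.97627·0.47 = 0.447.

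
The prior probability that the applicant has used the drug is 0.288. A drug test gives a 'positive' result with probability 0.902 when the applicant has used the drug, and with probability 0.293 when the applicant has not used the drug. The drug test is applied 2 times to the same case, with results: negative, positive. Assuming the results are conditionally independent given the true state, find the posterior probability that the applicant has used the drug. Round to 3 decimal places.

Posterior P(H) ≈ 0.147

With H the event that the applicant has used the drug, the joint likelihood of the observed sequence is P(data|H) = 0.098·0.902 = 0.088396 and P(data|¬H) = 0.707·0.293 = 0.20715.
Bayes: P(H|data) = 0.288·0.088396 / (0.288·0.088396 + 0.712·0.20715) = 0.025458/0.17295 = 0.1472.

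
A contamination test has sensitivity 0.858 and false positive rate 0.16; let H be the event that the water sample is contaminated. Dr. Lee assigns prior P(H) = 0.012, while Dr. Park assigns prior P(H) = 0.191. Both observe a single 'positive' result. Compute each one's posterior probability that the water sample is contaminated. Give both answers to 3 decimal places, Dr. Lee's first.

The likelihood ratio for a 'positive' result is 0.858/0.16 = 5.3625.
Dr. Lee: prior odds 0.012/0.988 = 0.012146; posterior odds 0.065132; posterior probability 0.061.
Dr. Park: prior odds 0.191/0.809 = 0.23609; posterior odds 1.2661; posterior probability 0.559.

Dr. Lee: 0.061; Dr. Park: 0.559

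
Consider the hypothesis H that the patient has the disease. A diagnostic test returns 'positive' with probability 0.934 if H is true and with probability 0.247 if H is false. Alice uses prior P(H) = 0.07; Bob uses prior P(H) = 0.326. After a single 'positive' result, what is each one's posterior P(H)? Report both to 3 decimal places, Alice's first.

P('+'|H) = 0.934, P('+'|¬H) = 0.247.
Alice: numerator 0.934·0.07 = 0.065380; evidence = 0.065380+0.247·0.93 = 0.29509; posterior = 0.222.
Bob: numerator 0.934·0.326 = 0.30448; evidence = 0.30448+0.247·0.674 = 0.47096; posterior = 0.647.

Alice: 0.222; Bob: 0.647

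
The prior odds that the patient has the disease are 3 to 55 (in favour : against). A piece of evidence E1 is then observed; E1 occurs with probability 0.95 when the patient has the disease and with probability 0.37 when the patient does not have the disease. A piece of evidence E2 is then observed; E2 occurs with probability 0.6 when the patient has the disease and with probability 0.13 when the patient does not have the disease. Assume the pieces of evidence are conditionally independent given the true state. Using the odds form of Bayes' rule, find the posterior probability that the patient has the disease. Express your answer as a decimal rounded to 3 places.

Posterior probability ≈ 0.393

Prior odds = 3/55 = 0.054545. In log-odds, ln(0.054545) = -2.9087.
Add log likelihood ratios: ln(2.5676) + ln(4.6154) = 2.4724.
Posterior log-odds = -0.43637, so posterior odds = exp(-0.43637) = 0.64638. Converting, P(H|E) = 0.64638/1.6464 = 0.393.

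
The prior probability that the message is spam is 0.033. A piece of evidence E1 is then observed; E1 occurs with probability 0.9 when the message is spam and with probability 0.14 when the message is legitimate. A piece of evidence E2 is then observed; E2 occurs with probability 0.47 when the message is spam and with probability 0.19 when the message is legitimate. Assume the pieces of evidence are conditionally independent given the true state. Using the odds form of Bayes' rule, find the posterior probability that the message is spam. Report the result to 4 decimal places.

Posterior probability ≈ 0.3518

Prior odds = 0.033/(1−0.033) = 0.034126.
Likelihood ratio for E1 = 0.9/0.14 = 6.4286.
Likelihood ratio for E2 = 0.47/0.19 = 2.4737.
Posterior odds = prior odds × LR₁ × LR₂ = 0.54268.
Posterior probability = odds/(1+odds) = 0.54268/1.5427 = 0.3518.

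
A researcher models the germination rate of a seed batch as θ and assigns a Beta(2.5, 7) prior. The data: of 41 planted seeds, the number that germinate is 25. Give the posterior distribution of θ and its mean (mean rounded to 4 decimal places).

Posterior: Beta(27.5, 23); mean ≈ 0.5446

Observing 25 successes and 16 failures updates Beta(2.5, 7) by adding the success and failure counts to the two shape parameters: α = 2.5+25 = 27.5, β = 7+16 = 23.
E[θ | data] = 27.5/(27.5+23) = 0.5446.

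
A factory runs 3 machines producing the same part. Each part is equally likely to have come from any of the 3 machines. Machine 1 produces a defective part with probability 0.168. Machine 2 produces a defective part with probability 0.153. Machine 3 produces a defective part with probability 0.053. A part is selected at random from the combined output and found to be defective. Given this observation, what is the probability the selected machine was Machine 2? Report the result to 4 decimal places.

Posterior probability ≈ 0.4091

P(defective|M1) = 0.168; P(defective|M2) = 0.153; P(defective|M3) = 0.053.
Prior × likelihood for each source: 0.333333·0.168=0.05600, 0.333333·0.153=0.05100, 0.333333·0.053=0.01767. Summing gives P(defective) = 0.12467.
P(Machine 2 | defective) = 0.05100 / 0.12467 = 0.4091.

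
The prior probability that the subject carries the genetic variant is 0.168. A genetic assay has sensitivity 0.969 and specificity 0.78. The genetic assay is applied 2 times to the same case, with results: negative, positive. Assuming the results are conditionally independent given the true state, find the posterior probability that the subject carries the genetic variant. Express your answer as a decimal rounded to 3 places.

Posterior P(H) ≈ 0.034

Let H be the event that the subject carries the genetic variant; start with P(H) = 0.168. P('positive'|H) = 0.969, P('positive'|¬H) = 0.22.
Update on result 1 ('negative'): P(H) ← 0.031·0.1680 / (0.031·0.1680 + 0.78·0.8320) = 0.0052080/0.65417 = 0.0080.
Update on result 2 ('positive'): P(H) ← 0.969·0.0080 / (0.969·0.0080 + 0.22·0.9920) = 0.0077145/0.22596 = 0.0341.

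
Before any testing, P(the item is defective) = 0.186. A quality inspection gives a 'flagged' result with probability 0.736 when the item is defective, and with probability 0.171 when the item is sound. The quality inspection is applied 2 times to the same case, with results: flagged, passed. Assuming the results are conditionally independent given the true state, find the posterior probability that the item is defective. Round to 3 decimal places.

Posterior P(H) ≈ 0.239

With H the event that the item is defective, the joint likelihood of the observed sequence is P(data|H) = 0.736·0.264 = 0.19430 and P(data|¬H) = 0.171·0.829 = 0.14176.
Bayes: P(H|data) = 0.186·0.19430 / (0.186·0.19430 + 0.814·0.14176) = 0.036141/0.15153 = 0.2385.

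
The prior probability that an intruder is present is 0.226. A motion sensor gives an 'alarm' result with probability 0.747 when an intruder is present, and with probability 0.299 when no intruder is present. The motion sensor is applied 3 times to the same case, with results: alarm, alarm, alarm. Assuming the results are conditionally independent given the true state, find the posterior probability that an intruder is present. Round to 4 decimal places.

Posterior P(H) ≈ 0.8199

With H the event that an intruder is present, the joint likelihood of the observed sequence is P(data|H) = 0.747·0.747·0.747 = 0.41683 and P(data|¬H) = 0.299·0.299·0.299 = 0.026731.
Bayes: P(H|data) = 0.226·0.41683 / (0.226·0.41683 + 0.774·0.026731) = 0.094204/0.11489 = 0.8199.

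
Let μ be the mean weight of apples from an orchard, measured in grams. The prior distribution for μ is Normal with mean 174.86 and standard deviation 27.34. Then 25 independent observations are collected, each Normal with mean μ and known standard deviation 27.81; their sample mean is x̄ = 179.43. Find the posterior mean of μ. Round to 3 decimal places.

With known σ, the Normal prior is conjugate. Weight on the data is w = (n/σ²)/(n/σ² + 1/τ₀²) = 0.0323250/(0.0323250+0.00133784) = 0.96026.
Posterior mean = w·x̄ + (1−w)·μ₀ = 0.96026·179.43 + 0.039742·174.86 = 179.248.

Posterior mean ≈ 179.248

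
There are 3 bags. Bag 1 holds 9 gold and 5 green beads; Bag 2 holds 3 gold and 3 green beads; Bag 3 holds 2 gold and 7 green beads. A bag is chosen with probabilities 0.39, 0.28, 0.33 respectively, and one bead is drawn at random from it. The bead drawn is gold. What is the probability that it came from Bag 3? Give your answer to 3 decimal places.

P(gold|Bag 1) = 0.6429; P(gold|Bag 2) = 0.5; P(gold|Bag 3) = 0.2222.
Prior × likelihood for each source: 0.39·0.6429=0.2507, 0.28·0.5=0.1400, 0.33·0.2222=0.07333. Summing gives P(gold) = 0.46405.
P(Bag 3 | gold) = 0.07333 / 0.46405 = 0.158.

Posterior probability ≈ 0.158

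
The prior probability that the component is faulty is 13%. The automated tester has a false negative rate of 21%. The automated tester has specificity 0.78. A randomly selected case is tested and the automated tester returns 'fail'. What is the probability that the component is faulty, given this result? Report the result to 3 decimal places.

Write H for 'the component is faulty'. Prior odds H:¬H = 0.13/0.87 = 0.14943. For the 'fail' outcome, the likelihood ratio is 0.79/0.22 = 3.5909.
Posterior odds = 0.14943 × 3.5909 = 0.53657, so P(H|E) = 0.53657/(1+0.53657) = 0.349.

P(H | E) ≈ 0.349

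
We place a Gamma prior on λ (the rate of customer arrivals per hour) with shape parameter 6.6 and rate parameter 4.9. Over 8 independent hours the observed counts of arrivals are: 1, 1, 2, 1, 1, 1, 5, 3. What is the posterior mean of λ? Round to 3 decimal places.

Total count ∑xᵢ = 15 over n = 8 hours.
Gamma is conjugate to the Poisson likelihood: posterior is Gamma(shape = 6.6+15 = 21.6, rate = 4.9+8 = 12.9).
E[λ | data] = 21.6/12.9 = 1.674.

Posterior mean ≈ 1.674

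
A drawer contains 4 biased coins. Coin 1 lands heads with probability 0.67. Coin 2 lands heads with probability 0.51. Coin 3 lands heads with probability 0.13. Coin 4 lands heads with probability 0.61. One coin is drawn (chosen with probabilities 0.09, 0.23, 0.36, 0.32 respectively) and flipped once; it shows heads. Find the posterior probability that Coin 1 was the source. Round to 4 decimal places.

Posterior probability ≈ 0.1437

Tabulate prior·likelihood by source: [1] prior 0.09, lik 0.67, product 0.06030; [2] prior 0.23, lik 0.51, product 0.1173; [3] prior 0.36, lik 0.13, product 0.04680; [4] prior 0.32, lik 0.61, product 0.1952.
Normalizing constant = 0.41960; the posterior for Coin 1 is its product over the sum, 0.06030/0.41960 = 0.1437.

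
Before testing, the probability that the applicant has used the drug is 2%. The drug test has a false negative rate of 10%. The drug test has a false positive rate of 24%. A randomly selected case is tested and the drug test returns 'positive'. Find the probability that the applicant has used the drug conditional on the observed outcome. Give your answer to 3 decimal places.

Let H be the event that the applicant has used the drug. P(H) = 0.02, so P(¬H) = 0.98. With E the 'positive' result, P(E|H) = 0.9 and P(E|¬H) = 0.24.
P(E) = 0.9·0.02 + 0.24·0.98 = 0.018000 + 0.23520 = 0.25320.
By Bayes' theorem, P(H|E) = 0.018000 / 0.25320 = 0.071.

P(H | E) ≈ 0.071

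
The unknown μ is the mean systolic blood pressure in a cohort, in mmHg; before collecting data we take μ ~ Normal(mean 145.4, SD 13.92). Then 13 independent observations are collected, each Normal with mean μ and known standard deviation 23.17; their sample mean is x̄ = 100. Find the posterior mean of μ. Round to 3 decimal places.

Posterior mean ≈ 107.976

With known σ, the Normal prior is conjugate. Weight on the data is w = (n/σ²)/(n/σ² + 1/τ₀²) = 0.0242154/(0.0242154+0.00516085) = 0.82432.
Posterior mean = w·x̄ + (1−w)·μ₀ = 0.82432·100 + 0.17568·145.4 = 107.976.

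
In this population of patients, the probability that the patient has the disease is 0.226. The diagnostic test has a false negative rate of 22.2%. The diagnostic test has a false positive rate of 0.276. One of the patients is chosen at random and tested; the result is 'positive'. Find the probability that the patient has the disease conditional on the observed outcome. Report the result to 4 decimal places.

Write H for 'the patient has the disease'. Prior odds H:¬H = 0.226/0.774 = 0.29199. For the 'positive' outcome, the likelihood ratio is 0.778/0.276 = 2.8188.
Posterior odds = 0.29199 × 2.8188 = 0.82307, so P(H|E) = 0.82307/(1+0.82307) = 0.4515.

P(H | E) ≈ 0.4515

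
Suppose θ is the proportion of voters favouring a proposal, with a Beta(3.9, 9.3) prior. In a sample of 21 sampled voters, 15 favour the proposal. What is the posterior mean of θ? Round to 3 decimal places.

Posterior mean ≈ 0.553

Observing 15 successes and 6 failures updates Beta(3.9, 9.3) by adding the success and failure counts to the two shape parameters: α = 3.9+15 = 18.9, β = 9.3+6 = 15.3.
E[θ | data] = 18.9/(18.9+15.3) = 0.553.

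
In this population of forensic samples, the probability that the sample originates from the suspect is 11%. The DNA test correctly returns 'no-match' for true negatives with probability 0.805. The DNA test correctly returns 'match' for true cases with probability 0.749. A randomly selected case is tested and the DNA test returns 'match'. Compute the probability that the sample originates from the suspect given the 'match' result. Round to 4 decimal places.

P(H | E) ≈ 0.3219

Let H be the event that the sample originates from the suspect. P(H) = 0.11, so P(¬H) = 0.89. With E the 'match' result, P(E|H) = 0.749 and P(E|¬H) = 0.195.
P(E) = 0.749·0.11 + 0.195·0.89 = 0.082390 + 0.17355 = 0.25594.
By Bayes' theorem, P(H|E) = 0.082390 / 0.25594 = 0.3219.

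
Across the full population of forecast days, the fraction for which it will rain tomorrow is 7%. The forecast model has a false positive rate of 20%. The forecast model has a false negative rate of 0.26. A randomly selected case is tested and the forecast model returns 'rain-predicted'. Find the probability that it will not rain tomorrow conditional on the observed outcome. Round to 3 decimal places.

Let H be the event that it will rain tomorrow. P(H) = 0.07, so P(¬H) = 0.93. With E the 'rain-predicted' result, P(E|H) = 0.74 and P(E|¬H) = 0.2.
P(E) = 0.74·0.07 + 0.2·0.93 = 0.051800 + 0.18600 = 0.23780.
By Bayes' theorem, P(H|E) = 0.051800 / 0.23780 = 0.218. Hence P(¬H|E) = 1 − 0.218 = 0.782.

P(¬H | E) ≈ 0.782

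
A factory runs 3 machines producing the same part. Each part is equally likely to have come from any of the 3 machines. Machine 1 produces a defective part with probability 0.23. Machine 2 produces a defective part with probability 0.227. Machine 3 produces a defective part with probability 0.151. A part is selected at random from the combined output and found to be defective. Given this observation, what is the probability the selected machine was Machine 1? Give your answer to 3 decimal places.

Tabulate prior·likelihood by source: [1] prior 0.333333, lik 0.23, product 0.07667; [2] prior 0.333333, lik 0.227, product 0.07567; [3] prior 0.333333, lik 0.151, product 0.05033.
Normalizing constant = 0.20267; the posterior for Machine 1 is its product over the sum, 0.07667/0.20267 = 0.378.

Posterior probability ≈ 0.378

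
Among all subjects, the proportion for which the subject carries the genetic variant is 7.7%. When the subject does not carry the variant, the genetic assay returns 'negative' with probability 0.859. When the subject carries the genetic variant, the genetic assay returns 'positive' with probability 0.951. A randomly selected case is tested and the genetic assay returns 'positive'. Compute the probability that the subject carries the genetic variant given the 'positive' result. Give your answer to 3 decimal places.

Write H for 'the subject carries the genetic variant'. Prior odds H:¬H = 0.077/0.923 = 0.083424. For the 'positive' outcome, the likelihood ratio is 0.951/0.141 = 6.7447.
Posterior odds = 0.083424 × 6.7447 = 0.56267, so P(H|E) = 0.56267/(1+0.56267) = 0.360.

P(H | E) ≈ 0.360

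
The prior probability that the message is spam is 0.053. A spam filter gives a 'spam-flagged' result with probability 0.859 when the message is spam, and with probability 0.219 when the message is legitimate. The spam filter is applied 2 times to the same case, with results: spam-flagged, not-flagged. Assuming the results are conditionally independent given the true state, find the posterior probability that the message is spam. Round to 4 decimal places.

Let H be the event that the message is spam; start with P(H) = 0.053. P('spam-flagged'|H) = 0.859, P('spam-flagged'|¬H) = 0.219.
Update on result 1 ('spam-flagged'): P(H) ← 0.859·0.0530 / (0.859·0.0530 + 0.219·0.9470) = 0.045527/0.25292 = 0.1800.
Update on result 2 ('not-flagged'): P(H) ← 0.141·0.1800 / (0.141·0.1800 + 0.781·0.8200) = 0.025381/0.66580 = 0.0381.

Posterior P(H) ≈ 0.0381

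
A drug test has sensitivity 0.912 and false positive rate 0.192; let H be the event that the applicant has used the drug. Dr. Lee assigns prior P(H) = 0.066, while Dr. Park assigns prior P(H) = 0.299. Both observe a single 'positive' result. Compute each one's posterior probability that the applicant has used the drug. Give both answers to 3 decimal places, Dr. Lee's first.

The likelihood ratio for a 'positive' result is 0.912/0.192 = 4.7500.
Dr. Lee: prior odds 0.066/0.934 = 0.070664; posterior odds 0.33565; posterior probability 0.251.
Dr. Park: prior odds 0.299/0.701 = 0.42653; posterior odds 2.0260; posterior probability 0.670.

Dr. Lee: 0.251; Dr. Park: 0.670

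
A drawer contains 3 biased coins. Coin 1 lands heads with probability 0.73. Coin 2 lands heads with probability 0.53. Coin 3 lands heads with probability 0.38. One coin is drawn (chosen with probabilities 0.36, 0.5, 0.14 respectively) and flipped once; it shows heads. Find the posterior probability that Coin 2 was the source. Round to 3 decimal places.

Posterior probability ≈ 0.456

P(heads|C1) = 0.73; P(heads|C2) = 0.53; P(heads|C3) = 0.38.
Prior × likelihood for each source: 0.36·0.73=0.2628, 0.5·0.53=0.2650, 0.14·0.38=0.05320. Summing gives P(heads) = 0.58100.
P(Coin 2 | heads) = 0.2650 / 0.58100 = 0.456.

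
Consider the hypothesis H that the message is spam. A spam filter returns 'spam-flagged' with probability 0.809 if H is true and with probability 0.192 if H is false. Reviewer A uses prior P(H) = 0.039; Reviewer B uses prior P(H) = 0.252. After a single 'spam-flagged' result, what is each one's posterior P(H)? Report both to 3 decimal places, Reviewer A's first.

P('+'|H) = 0.809, P('+'|¬H) = 0.192.
Reviewer A: numerator 0.809·0.039 = 0.031551; evidence = 0.031551+0.192·0.961 = 0.21606; posterior = 0.146.
Reviewer B: numerator 0.809·0.252 = 0.20387; evidence = 0.20387+0.192·0.748 = 0.34748; posterior = 0.587.

Reviewer A: 0.146; Reviewer B: 0.587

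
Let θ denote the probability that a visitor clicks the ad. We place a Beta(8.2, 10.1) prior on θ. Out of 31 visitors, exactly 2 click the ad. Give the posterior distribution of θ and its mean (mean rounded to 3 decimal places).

The binomial likelihood is conjugate to the Beta prior: with 2 successes and 29 failures, the posterior is Beta(8.2+2, 10.1+29) = Beta(10.2, 39.1).
E[θ | data] = 10.2/(10.2+39.1) = 0.207.

Posterior: Beta(10.2, 39.1); mean ≈ 0.207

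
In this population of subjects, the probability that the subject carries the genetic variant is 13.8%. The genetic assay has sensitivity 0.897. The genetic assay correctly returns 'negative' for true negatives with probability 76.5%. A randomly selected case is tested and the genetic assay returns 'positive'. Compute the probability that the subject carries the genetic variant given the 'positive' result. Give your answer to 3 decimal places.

Let H be the event that the subject carries the genetic variant. P(H) = 0.138, so P(¬H) = 0.862. With E the 'positive' result, P(E|H) = 0.897 and P(E|¬H) = 0.235.
P(E) = 0.897·0.138 + 0.235·0.862 = 0.12379 + 0.20257 = 0.32636.
By Bayes' theorem, P(H|E) = 0.12379 / 0.32636 = 0.379.

P(H | E) ≈ 0.379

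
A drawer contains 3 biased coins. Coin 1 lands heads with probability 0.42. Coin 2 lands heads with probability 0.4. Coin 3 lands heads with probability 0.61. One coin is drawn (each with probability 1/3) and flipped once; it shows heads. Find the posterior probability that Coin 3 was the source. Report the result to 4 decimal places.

P(heads|C1) = 0.42; P(heads|C2) = 0.4; P(heads|C3) = 0.61.
Prior × likelihood for each source: 0.333333·0.42=0.1400, 0.333333·0.4=0.1333, 0.333333·0.61=0.2033. Summing gives P(heads) = 0.47667.
P(Coin 3 | heads) = 0.2033 / 0.47667 = 0.4266.

Posterior probability ≈ 0.4266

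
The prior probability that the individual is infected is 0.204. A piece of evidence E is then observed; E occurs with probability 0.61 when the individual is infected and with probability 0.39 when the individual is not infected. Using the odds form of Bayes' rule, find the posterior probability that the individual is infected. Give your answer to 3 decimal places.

Prior odds = 0.204/(1−0.204) = 0.25628.
Likelihood ratio for E = 0.61/0.39 = 1.5641.
Posterior odds = prior odds × LR = 0.40085.
Posterior probability = odds/(1+odds) = 0.40085/1.4009 = 0.286.

Posterior probability ≈ 0.286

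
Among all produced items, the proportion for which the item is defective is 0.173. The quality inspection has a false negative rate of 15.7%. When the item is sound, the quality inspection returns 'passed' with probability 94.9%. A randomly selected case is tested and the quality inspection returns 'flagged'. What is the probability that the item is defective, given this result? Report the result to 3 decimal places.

P(H | E) ≈ 0.776

Write H for 'the item is defective'. Prior odds H:¬H = 0.173/0.827 = 0.20919. For the 'flagged' outcome, the likelihood ratio is 0.843/0.051 = 16.529.
Posterior odds = 0.20919 × 16.529 = 3.4578, so P(H|E) = 3.4578/(1+3.4578) = 0.776.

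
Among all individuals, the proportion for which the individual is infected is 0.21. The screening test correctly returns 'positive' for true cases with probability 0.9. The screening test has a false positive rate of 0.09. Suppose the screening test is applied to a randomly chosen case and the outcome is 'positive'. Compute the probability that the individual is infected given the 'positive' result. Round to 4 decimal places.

Let H be the event that the individual is infected. P(H) = 0.21, so P(¬H) = 0.79. With E the 'positive' result, P(E|H) = 0.9 and P(E|¬H) = 0.09.
P(E) = 0.9·0.21 + 0.09·0.79 = 0.18900 + 0.071100 = 0.26010.
By Bayes' theorem, P(H|E) = 0.18900 / 0.26010 = 0.7266.

P(H | E) ≈ 0.7266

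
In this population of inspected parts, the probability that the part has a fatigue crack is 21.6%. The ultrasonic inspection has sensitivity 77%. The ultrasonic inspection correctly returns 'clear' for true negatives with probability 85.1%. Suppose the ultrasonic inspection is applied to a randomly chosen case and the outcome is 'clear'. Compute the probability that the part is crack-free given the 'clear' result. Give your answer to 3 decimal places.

P(¬H | E) ≈ 0.931

Let H be the event that the part has a fatigue crack. P(H) = 0.216, so P(¬H) = 0.784. With E the 'clear' result, P(E|H) = 0.23 and P(E|¬H) = 0.851.
P(E) = 0.23·0.216 + 0.851·0.784 = 0.049680 + 0.66718 = 0.71686.
By Bayes' theorem, P(H|E) = 0.049680 / 0.71686 = 0.069. Hence P(¬H|E) = 1 − 0.069 = 0.931.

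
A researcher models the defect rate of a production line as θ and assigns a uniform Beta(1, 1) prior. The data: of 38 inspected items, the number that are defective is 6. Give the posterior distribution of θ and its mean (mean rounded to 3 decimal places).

Observing 6 successes and 32 failures updates Beta(1, 1) by adding the success and failure counts to the two shape parameters: α = 1+6 = 7, β = 1+32 = 33.
E[θ | data] = 7/(7+33) = 0.175.

Posterior: Beta(7, 33); mean ≈ 0.175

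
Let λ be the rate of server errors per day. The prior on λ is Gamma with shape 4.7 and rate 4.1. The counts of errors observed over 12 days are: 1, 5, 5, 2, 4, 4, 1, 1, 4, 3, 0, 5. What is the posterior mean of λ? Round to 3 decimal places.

Posterior mean ≈ 2.466

The Poisson likelihood adds the total count to the shape and the number of exposure periods to the rate. Here ∑xᵢ = 35 and n = 12, so shape 4.7→39.7 and rate 4.1→16.1.
E[λ | data] = 39.7/16.1 = 2.466.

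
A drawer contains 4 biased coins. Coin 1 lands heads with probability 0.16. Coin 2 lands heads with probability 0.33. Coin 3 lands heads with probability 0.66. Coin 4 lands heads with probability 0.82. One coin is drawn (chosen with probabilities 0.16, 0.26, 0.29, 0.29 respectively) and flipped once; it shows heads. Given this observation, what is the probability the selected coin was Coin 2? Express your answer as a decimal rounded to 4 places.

Posterior probability ≈ 0.1587

Tabulate prior·likelihood by source: [1] prior 0.16, lik 0.16, product 0.02560; [2] prior 0.26, lik 0.33, product 0.08580; [3] prior 0.29, lik 0.66, product 0.1914; [4] prior 0.29, lik 0.82, product 0.2378.
Normalizing constant = 0.54060; the posterior for Coin 2 is its product over the sum, 0.08580/0.54060 = 0.1587.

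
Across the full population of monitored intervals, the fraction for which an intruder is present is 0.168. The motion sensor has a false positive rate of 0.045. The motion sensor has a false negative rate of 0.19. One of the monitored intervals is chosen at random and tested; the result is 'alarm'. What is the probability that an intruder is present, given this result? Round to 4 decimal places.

P(H | E) ≈ 0.7842

Write H for 'an intruder is present'. Prior odds H:¬H = 0.168/0.832 = 0.20192. For the 'alarm' outcome, the likelihood ratio is 0.81/0.045 = 18.000.
Posterior odds = 0.20192 × 18.000 = 3.6346, so P(H|E) = 3.6346/(1+3.6346) = 0.7842.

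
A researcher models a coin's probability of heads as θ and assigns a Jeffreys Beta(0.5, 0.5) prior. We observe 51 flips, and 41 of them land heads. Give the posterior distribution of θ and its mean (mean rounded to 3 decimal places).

The binomial likelihood is conjugate to the Beta prior: with 41 successes and 10 failures, the posterior is Beta(0.5+41, 0.5+10) = Beta(41.5, 10.5).
E[θ | data] = 41.5/(41.5+10.5) = 0.798.

Posterior: Beta(41.5, 10.5); mean ≈ 0.798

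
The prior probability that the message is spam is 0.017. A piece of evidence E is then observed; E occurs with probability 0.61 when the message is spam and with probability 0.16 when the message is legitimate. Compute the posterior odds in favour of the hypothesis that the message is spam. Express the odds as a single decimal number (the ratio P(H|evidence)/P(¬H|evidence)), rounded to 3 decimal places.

Posterior odds ≈ 0.066

Prior odds = 0.017/(1−0.017) = 0.017294.
Likelihood ratio for E = 0.61/0.16 = 3.8125.
Posterior odds = prior odds × LR = 0.065933.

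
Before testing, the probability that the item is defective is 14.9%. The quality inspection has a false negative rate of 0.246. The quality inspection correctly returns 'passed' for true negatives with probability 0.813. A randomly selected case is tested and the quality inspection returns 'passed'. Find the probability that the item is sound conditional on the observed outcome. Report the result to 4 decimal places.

Let H be the event that the item is defective. P(H) = 0.149, so P(¬H) = 0.851. With E the 'passed' result, P(E|H) = 0.246 and P(E|¬H) = 0.813.
P(E) = 0.246·0.149 + 0.813·0.851 = 0.036654 + 0.69186 = 0.72852.
By Bayes' theorem, P(H|E) = 0.036654 / 0.72852 = 0.0503. Hence P(¬H|E) = 1 − 0.0503 = 0.9497.

P(¬H | E) ≈ 0.9497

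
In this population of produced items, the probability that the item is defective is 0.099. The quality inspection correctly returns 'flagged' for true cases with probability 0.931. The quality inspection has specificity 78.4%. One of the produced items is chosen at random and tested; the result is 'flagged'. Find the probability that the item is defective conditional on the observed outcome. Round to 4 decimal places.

P(H | E) ≈ 0.3214

Write H for 'the item is defective'. Prior odds H:¬H = 0.099/0.901 = 0.10988. For the 'flagged' outcome, the likelihood ratio is 0.931/0.216 = 4.3102.
Posterior odds = 0.10988 × 4.3102 = 0.47359, so P(H|E) = 0.47359/(1+0.47359) = 0.3214.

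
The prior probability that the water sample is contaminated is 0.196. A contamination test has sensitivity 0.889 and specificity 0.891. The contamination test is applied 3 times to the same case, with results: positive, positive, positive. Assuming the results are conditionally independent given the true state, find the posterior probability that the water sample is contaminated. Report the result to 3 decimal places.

Let H be the event that the water sample is contaminated; start with P(H) = 0.196. P('positive'|H) = 0.889, P('positive'|¬H) = 0.109.
Update on result 1 ('positive'): P(H) ← 0.889·0.1960 / (0.889·0.1960 + 0.109·0.8040) = 0.17424/0.26188 = 0.6654.
Update on result 2 ('positive'): P(H) ← 0.889·0.6654 / (0.889·0.6654 + 0.109·0.3346) = 0.59150/0.62798 = 0.9419.
Update on result 3 ('positive'): P(H) ← 0.889·0.9419 / (0.889·0.9419 + 0.109·0.0581) = 0.83736/0.84369 = 0.9925.

Posterior P(H) ≈ 0.992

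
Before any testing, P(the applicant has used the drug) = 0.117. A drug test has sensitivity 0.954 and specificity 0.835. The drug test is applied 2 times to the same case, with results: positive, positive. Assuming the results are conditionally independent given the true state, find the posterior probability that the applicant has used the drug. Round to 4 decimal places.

With H the event that the applicant has used the drug, the joint likelihood of the observed sequence is P(data|H) = 0.954·0.954 = 0.91012 and P(data|¬H) = 0.165·0.165 = 0.027225.
Bayes: P(H|data) = 0.117·0.91012 / (0.117·0.91012 + 0.883·0.027225) = 0.10648/0.13052 = 0.8158.

Posterior P(H) ≈ 0.8158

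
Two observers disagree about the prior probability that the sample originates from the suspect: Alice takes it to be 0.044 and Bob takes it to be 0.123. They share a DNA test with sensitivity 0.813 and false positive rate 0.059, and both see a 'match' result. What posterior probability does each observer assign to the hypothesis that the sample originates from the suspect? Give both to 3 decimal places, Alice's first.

Alice: 0.388; Bob: 0.659

P('+'|H) = 0.813, P('+'|¬H) = 0.059.
Alice: numerator 0.813·0.044 = 0.035772; evidence = 0.035772+0.059·0.956 = 0.092176; posterior = 0.388.
Bob: numerator 0.813·0.123 = 0.099999; evidence = 0.099999+0.059·0.877 = 0.15174; posterior = 0.659.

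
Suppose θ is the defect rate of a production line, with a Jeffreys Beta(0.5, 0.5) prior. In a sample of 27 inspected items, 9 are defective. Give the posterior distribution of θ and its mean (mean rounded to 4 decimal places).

Posterior: Beta(9.5, 18.5); mean ≈ 0.3393

Observing 9 successes and 18 failures updates Beta(0.5, 0.5) by adding the success and failure counts to the two shape parameters: α = 0.5+9 = 9.5, β = 0.5+18 = 18.5.
E[θ | data] = 9.5/(9.5+18.5) = 0.3393.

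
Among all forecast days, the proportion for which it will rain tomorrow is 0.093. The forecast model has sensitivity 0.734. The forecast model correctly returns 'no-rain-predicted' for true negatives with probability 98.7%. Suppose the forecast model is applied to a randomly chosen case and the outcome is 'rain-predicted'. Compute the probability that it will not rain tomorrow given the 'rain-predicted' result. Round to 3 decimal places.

P(¬H | E) ≈ 0.147

Let H be the event that it will rain tomorrow. P(H) = 0.093, so P(¬H) = 0.907. With E the 'rain-predicted' result, P(E|H) = 0.734 and P(E|¬H) = 0.013.
P(E) = 0.734·0.093 + 0.013·0.907 = 0.068262 + 0.011791 = 0.080053.
By Bayes' theorem, P(H|E) = 0.068262 / 0.080053 = 0.853. Hence P(¬H|E) = 1 − 0.853 = 0.147.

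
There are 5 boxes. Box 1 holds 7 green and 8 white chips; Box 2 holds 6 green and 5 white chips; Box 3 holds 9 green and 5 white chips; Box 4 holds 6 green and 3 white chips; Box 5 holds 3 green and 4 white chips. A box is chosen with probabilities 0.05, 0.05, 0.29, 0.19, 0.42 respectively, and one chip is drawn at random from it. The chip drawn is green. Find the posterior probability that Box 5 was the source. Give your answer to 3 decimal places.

Posterior probability ≈ 0.331

P(green|Box 1) = 0.4667; P(green|Box 2) = 0.5455; P(green|Box 3) = 0.6429; P(green|Box 4) = 0.6667; P(green|Box 5) = 0.4286.
Prior × likelihood for each source: 0.05·0.4667=0.02333, 0.05·0.5455=0.02727, 0.29·0.6429=0.1864, 0.19·0.6667=0.1267, 0.42·0.4286=0.1800. Summing gives P(green) = 0.54370.
P(Box 5 | green) = 0.1800 / 0.54370 = 0.331.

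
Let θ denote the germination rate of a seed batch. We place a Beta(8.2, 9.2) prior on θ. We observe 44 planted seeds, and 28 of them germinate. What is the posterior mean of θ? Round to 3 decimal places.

Posterior mean ≈ 0.590

Observing 28 successes and 16 failures updates Beta(8.2, 9.2) by adding the success and failure counts to the two shape parameters: α = 8.2+28 = 36.2, β = 9.2+16 = 25.2.
E[θ | data] = 36.2/(36.2+25.2) = 0.590.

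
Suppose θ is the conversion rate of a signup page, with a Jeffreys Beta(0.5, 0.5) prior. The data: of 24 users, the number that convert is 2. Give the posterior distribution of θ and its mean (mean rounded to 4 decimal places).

Observing 2 successes and 22 failures updates Beta(0.5, 0.5) by adding the success and failure counts to the two shape parameters: α = 0.5+2 = 2.5, β = 0.5+22 = 22.5.
E[θ | data] = 2.5/(2.5+22.5) = 0.1000.

Posterior: Beta(2.5, 22.5); mean ≈ 0.1000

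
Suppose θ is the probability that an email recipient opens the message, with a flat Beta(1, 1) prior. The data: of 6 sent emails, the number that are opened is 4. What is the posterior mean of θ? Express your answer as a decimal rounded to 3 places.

The binomial likelihood is conjugate to the Beta prior: with 4 successes and 2 failures, the posterior is Beta(1+4, 1+2) = Beta(5, 3).
Posterior mean = α/(α+β) = 5/8 = 0.625.

Posterior mean ≈ 0.625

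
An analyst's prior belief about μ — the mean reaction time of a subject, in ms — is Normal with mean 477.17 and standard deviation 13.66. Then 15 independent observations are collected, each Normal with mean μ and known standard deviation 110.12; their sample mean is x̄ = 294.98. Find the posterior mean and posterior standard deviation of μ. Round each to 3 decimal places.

Posterior mean ≈ 443.004; posterior SD ≈ 12.313

With known σ, the Normal prior is conjugate. Weight on the data is w = (n/σ²)/(n/σ² + 1/τ₀²) = 0.00123697/(0.00123697+0.00535918) = 0.18753.
Posterior mean = w·x̄ + (1−w)·μ₀ = 0.18753·294.98 + 0.81247·477.17 = 443.004. Posterior variance = 1/(0.00123697+0.00535918) = 151.604, so SD = 12.313.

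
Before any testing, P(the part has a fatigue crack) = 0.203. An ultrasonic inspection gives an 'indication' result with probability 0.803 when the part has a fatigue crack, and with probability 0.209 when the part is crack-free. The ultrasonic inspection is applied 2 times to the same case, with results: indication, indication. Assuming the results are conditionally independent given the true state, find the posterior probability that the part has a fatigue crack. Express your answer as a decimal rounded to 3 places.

Posterior P(H) ≈ 0.790

With H the event that the part has a fatigue crack, the joint likelihood of the observed sequence is P(data|H) = 0.803·0.803 = 0.64481 and P(data|¬H) = 0.209·0.209 = 0.043681.
Bayes: P(H|data) = 0.203·0.64481 / (0.203·0.64481 + 0.797·0.043681) = 0.13090/0.16571 = 0.7899.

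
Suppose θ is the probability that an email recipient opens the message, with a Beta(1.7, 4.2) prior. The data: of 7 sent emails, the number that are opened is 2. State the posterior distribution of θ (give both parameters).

Posterior: Beta(3.7, 9.2)

The binomial likelihood is conjugate to the Beta prior: with 2 successes and 5 failures, the posterior is Beta(1.7+2, 4.2+5) = Beta(3.7, 9.2).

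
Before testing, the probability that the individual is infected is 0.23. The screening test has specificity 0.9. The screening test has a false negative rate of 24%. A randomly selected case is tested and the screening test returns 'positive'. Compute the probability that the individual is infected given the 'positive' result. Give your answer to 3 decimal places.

P(H | E) ≈ 0.694

Let H be the event that the individual is infected. P(H) = 0.23, so P(¬H) = 0.77. With E the 'positive' result, P(E|H) = 0.76 and P(E|¬H) = 0.1.
P(E) = 0.76·0.23 + 0.1·0.77 = 0.17480 + 0.077000 = 0.25180.
By Bayes' theorem, P(H|E) = 0.17480 / 0.25180 = 0.694.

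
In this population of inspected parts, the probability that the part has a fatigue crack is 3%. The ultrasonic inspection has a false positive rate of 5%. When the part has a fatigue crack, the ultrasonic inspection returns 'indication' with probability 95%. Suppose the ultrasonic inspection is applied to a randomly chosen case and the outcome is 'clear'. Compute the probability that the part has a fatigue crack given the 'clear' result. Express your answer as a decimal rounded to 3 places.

Write H for 'the part has a fatigue crack'. Prior odds H:¬H = 0.03/0.97 = 0.030928. For the 'clear' outcome, the likelihood ratio is 0.05/0.95 = 0.052632.
Posterior odds = 0.030928 × 0.052632 = 0.0016278, so P(H|E) = 0.0016278/(1+0.0016278) = 0.002.

P(H | E) ≈ 0.002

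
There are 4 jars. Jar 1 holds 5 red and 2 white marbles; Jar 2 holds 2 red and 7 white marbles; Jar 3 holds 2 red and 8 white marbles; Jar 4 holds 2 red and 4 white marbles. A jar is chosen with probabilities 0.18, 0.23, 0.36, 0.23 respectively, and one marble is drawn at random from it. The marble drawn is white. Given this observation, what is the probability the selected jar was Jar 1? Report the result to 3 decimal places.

Posterior probability ≈ 0.077

Tabulate prior·likelihood by source: [1] prior 0.18, lik 0.2857, product 0.05143; [2] prior 0.23, lik 0.7778, product 0.1789; [3] prior 0.36, lik 0.8, product 0.2880; [4] prior 0.23, lik 0.6667, product 0.1533.
Normalizing constant = 0.67165; the posterior for Jar 1 is its product over the sum, 0.05143/0.67165 = 0.077.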